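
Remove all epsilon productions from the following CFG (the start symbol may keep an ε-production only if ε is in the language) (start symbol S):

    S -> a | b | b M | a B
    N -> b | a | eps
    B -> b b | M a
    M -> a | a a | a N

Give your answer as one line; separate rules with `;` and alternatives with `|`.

Nullable nonterminals: {N}.
ε ∉ L(G), so no ε-production is kept.

S -> a | b | b M | a B; N -> b | a; B -> b b | M a; M -> a | a a | a N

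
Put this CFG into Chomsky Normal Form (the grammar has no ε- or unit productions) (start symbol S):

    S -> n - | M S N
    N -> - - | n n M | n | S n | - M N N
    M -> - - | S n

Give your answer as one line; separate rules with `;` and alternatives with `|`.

S -> X1 X2 | M Y1; N -> X2 X2 | X1 Y2 | n | S X1 | X2 Y3; M -> X2 X2 | S X1; X1 -> n; X2 -> -; Y1 -> S N; Y2 -> X1 M; Y3 -> M Y4; Y4 -> N N

Introduce a nonterminal for each terminal appearing in a rule of length ≥ 2: X1 → n, X2 → -.
Binarize each right-hand side of length ≥ 3 by chaining fresh nonterminals (Y1, Y2, …): affected rules were S → M S N; N → X1 X1 M; N → X2 M N N.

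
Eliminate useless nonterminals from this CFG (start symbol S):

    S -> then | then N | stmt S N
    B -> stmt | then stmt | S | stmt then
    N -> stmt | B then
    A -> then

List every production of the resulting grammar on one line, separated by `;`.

S -> then | then N | stmt S N; B -> stmt | then stmt | S | stmt then; N -> stmt | B then

Generating nonterminals: {A, B, N, S}.
Reachable from S after that: {B, N, S}.
Removed useless symbols: {A} and every production mentioning them.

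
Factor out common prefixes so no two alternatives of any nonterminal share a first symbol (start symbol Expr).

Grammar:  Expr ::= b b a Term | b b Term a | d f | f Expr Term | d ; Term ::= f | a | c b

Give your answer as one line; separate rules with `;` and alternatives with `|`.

Expr ::= f Expr Term | b b Expr1 | d Expr2; Term ::= f | a | c b; Expr1 ::= a Term | Term a; Expr2 ::= f | ε

Expr has alternatives sharing prefix 'b b': factor to Expr → b b Expr1 with Expr1 → a Term | Term a.
Expr has alternatives sharing prefix 'd': factor to Expr → d Expr2 with Expr2 → f | ε.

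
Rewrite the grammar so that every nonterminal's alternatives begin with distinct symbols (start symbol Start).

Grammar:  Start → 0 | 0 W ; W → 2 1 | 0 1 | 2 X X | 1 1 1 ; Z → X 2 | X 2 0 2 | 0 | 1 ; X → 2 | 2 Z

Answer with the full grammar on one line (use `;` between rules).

Start → 0 Start1; W → 0 1 | 1 1 1 | 2 W1; Z → 0 | 1 | X 2 Z1; X → 2 X1; Start1 → eps | W; W1 → 1 | X X; Z1 → eps | 0 2; X1 → eps | Z

Start has alternatives sharing prefix '0': factor to Start → 0 Start1 with Start1 → ε | W.
W has alternatives sharing prefix '2': factor to W → 2 W1 with W1 → 1 | X X.
Z has alternatives sharing prefix 'X 2': factor to Z → X 2 Z1 with Z1 → ε | 0 2.
X has alternatives sharing prefix '2': factor to X → 2 X1 with X1 → ε | Z.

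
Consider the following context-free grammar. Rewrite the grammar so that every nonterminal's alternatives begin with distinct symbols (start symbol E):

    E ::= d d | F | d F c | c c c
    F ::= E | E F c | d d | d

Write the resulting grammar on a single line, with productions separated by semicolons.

E has alternatives sharing prefix 'd': factor to E → d E' with E' → d | F c.
F has alternatives sharing prefix 'E': factor to F → E F' with F' → ε | F c.
F has alternatives sharing prefix 'd': factor to F → d F'' with F'' → d | ε.

E ::= F | c c c | d E'; F ::= E F' | d F''; E' ::= d | F c; F' ::= ε | F c; F'' ::= d | ε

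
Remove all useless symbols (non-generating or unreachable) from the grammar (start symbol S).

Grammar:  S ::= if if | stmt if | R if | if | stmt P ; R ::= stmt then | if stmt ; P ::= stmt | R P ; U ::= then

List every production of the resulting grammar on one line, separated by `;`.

S ::= if if | stmt if | R if | if | stmt P; R ::= stmt then | if stmt; P ::= stmt | R P

Generating nonterminals: {P, R, S, U}.
Reachable from S after that: {P, R, S}.
Removed useless symbols: {U} and every production mentioning them.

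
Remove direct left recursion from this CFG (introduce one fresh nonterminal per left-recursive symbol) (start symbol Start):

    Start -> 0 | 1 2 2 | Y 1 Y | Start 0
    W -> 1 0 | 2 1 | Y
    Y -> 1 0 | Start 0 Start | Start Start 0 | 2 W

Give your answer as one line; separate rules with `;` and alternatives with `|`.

Left recursion appears on Start.
For Start: α = {0}, β = {0, 1 2 2, Y 1 Y}. Rewrite as Start → β Start1 and Start1 → α Start1 | ε.

Start -> 0 Start1 | 1 2 2 Start1 | Y 1 Y Start1; W -> 1 0 | 2 1 | Y; Y -> 1 0 | Start 0 Start | Start Start 0 | 2 W; Start1 -> 0 Start1 | ε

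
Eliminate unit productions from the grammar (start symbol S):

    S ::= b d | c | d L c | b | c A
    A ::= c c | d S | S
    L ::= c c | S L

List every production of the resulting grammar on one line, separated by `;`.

Unit pairs: A ⇒* {S}.
For each unit pair (A, B), copy every non-unit production of B to A, then drop all unit productions.

S ::= b d | c | d L c | b | c A; A ::= b d | c | d L c | b | c A | c c | d S; L ::= c c | S L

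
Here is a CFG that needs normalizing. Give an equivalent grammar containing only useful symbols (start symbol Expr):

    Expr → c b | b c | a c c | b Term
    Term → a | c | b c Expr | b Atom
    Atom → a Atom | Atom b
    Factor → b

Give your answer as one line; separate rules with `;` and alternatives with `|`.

Generating nonterminals: {Expr, Factor, Term}.
Reachable from Expr after that: {Expr, Term}.
Removed useless symbols: {Atom, Factor} and every production mentioning them.

Expr → c b | b c | a c c | b Term; Term → a | c | b c Expr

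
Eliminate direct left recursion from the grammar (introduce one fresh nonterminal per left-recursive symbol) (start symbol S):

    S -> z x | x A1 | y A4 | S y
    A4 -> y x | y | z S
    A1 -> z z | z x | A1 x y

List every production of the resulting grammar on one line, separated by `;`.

S -> z x S' | x A1 S' | y A4 S'; A4 -> y x | y | z S; A1 -> z z A1' | z x A1'; S' -> y S' | ε; A1' -> x y A1' | ε

Left recursion appears on S, A1.
For S: α = {y}, β = {z x, x A1, y A4}. Rewrite as S → β S' and S' → α S' | ε.
For A1: α = {x y}, β = {z z, z x}. Rewrite as A1 → β A1' and A1' → α A1' | ε.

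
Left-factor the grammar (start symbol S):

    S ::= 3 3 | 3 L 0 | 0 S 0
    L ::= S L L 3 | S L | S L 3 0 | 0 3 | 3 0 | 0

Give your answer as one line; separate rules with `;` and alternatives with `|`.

S has alternatives sharing prefix '3': factor to S → 3 S' with S' → 3 | L 0.
L has alternatives sharing prefix 'S L': factor to L → S L L' with L' → L 3 | ε | 3 0.
L has alternatives sharing prefix '0': factor to L → 0 L'' with L'' → 3 | ε.

S ::= 0 S 0 | 3 S'; L ::= 3 0 | S L L' | 0 L''; S' ::= 3 | L 0; L' ::= L 3 | ε | 3 0; L'' ::= 3 | ε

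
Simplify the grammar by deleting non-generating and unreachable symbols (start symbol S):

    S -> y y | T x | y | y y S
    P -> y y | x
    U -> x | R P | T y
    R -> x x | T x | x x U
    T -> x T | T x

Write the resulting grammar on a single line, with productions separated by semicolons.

Generating nonterminals: {P, R, S, U}.
Reachable from S after that: {S}.
Removed useless symbols: {P, R, T, U} and every production mentioning them.

S -> y y | y | y y S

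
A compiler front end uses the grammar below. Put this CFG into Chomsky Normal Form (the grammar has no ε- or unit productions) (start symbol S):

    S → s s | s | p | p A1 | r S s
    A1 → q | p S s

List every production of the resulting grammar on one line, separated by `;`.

Introduce a nonterminal for each terminal appearing in a rule of length ≥ 2: X1 → s, X2 → p, X3 → r.
Binarize each right-hand side of length ≥ 3 by chaining fresh nonterminals (Y1, Y2, …): affected rules were S → X3 S X1; A1 → X2 S X1.

S → X1 X1 | s | p | X2 A1 | X3 Y1; A1 → q | X2 Y2; X1 → s; X2 → p; X3 → r; Y1 → S X1; Y2 → S X1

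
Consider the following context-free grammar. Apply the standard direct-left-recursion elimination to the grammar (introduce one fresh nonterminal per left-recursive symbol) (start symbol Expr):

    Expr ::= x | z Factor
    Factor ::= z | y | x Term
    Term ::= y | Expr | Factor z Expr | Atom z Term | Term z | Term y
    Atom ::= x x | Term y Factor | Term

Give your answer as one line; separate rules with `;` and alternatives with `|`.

Expr ::= x | z Factor; Factor ::= z | y | x Term; Term ::= y Term1 | Expr Term1 | Factor z Expr Term1 | Atom z Term Term1; Atom ::= x x | Term y Factor | Term; Term1 ::= z Term1 | y Term1 | ε

Directly left-recursive nonterminal: Term.
For Term: α = {z, y}, β = {y, Expr, Factor z Expr, Atom z Term}. Rewrite as Term → β Term1 and Term1 → α Term1 | ε.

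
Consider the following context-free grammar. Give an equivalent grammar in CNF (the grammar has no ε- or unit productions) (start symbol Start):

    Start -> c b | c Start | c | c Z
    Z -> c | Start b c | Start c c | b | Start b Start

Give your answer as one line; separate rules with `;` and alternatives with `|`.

Introduce a nonterminal for each terminal appearing in a rule of length ≥ 2: X1 → c, X2 → b.
Binarize each right-hand side of length ≥ 3 by chaining fresh nonterminals (Y1, Y2, …): affected rules were Z → Start X2 X1; Z → Start X1 X1; Z → Start X2 Start.

Start -> X1 X2 | X1 Start | c | X1 Z; Z -> c | Start Y1 | Start Y2 | b | Start Y3; X1 -> c; X2 -> b; Y1 -> X2 X1; Y2 -> X1 X1; Y3 -> X2 Start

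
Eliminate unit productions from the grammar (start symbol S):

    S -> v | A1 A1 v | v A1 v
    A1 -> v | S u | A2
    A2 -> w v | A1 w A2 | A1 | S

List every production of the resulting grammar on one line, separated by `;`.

Unit pairs: A1 ⇒* {A2, S}; A2 ⇒* {A1, S}.
Replace each nonterminal's rules with the union of the non-unit rules of every nonterminal it unit-derives.

S -> v | A1 A1 v | v A1 v; A1 -> w v | A1 w A2 | v | S u | A1 A1 v | v A1 v; A2 -> w v | A1 w A2 | v | S u | A1 A1 v | v A1 v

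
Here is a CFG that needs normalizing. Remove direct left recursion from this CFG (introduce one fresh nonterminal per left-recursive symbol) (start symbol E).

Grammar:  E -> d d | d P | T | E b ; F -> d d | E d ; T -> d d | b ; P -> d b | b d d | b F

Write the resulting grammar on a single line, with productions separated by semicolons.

Left recursion appears on E.
For E: α = {b}, β = {d d, d P, T}. Rewrite as E → β E' and E' → α E' | ε.

E -> d d E' | d P E' | T E'; F -> d d | E d; T -> d d | b; P -> d b | b d d | b F; E' -> b E' | ε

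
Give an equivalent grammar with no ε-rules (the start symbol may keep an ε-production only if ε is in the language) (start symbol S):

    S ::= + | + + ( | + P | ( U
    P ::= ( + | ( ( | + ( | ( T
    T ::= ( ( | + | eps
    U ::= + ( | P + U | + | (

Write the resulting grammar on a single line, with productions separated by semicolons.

S ::= + | + + ( | + P | ( U; P ::= ( + | ( ( | + ( | ( T | (; T ::= ( ( | +; U ::= + ( | P + U | + | (

The nullable symbols are {T}.
ε ∉ L(G), so no ε-production is kept.
Add the nullable-subset variants: P → ( T gives ( T | (.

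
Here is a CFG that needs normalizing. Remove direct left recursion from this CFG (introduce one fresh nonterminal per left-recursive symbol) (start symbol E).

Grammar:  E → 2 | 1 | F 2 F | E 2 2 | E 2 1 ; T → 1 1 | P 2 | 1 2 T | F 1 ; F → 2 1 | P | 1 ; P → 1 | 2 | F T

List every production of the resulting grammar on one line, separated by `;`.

E → 2 E' | 1 E' | F 2 F E'; T → 1 1 | P 2 | 1 2 T | F 1; F → 2 1 | P | 1; P → 1 | 2 | F T; E' → 2 2 E' | 2 1 E' | ε

Left recursion appears on E.
For E: α = {2 2, 2 1}, β = {2, 1, F 2 F}. Rewrite as E → β E' and E' → α E' | ε.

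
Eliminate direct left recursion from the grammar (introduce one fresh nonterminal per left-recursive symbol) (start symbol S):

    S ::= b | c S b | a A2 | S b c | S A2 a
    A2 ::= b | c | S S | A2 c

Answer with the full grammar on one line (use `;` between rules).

S ::= b S' | c S b S' | a A2 S'; A2 ::= b A2' | c A2' | S S A2'; S' ::= b c S' | A2 a S' | ε; A2' ::= c A2' | ε

Left recursion appears on S, A2.
For S: α = {b c, A2 a}, β = {b, c S b, a A2}. Rewrite as S → β S' and S' → α S' | ε.
For A2: α = {c}, β = {b, c, S S}. Rewrite as A2 → β A2' and A2' → α A2' | ε.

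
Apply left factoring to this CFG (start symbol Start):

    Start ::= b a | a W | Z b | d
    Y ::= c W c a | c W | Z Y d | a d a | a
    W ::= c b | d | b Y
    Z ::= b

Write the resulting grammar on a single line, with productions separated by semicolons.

Y has alternatives sharing prefix 'c W': factor to Y → c W Y1 with Y1 → c a | ε.
Y has alternatives sharing prefix 'a': factor to Y → a Y2 with Y2 → d a | ε.

Start ::= b a | a W | Z b | d; Y ::= Z Y d | c W Y1 | a Y2; W ::= c b | d | b Y; Z ::= b; Y1 ::= c a | ε; Y2 ::= d a | ε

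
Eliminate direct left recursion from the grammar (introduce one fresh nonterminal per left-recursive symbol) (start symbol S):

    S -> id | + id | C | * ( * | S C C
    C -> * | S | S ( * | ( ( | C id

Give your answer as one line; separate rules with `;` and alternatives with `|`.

Directly left-recursive nonterminals: S, C.
For S: α = {C C}, β = {id, + id, C, * ( *}. Rewrite as S → β S' and S' → α S' | ε.
For C: α = {id}, β = {*, S, S ( *, ( (}. Rewrite as C → β C' and C' → α C' | ε.

S -> id S' | + id S' | C S' | * ( * S'; C -> * C' | S C' | S ( * C' | ( ( C'; S' -> C C S' | ε; C' -> id C' | ε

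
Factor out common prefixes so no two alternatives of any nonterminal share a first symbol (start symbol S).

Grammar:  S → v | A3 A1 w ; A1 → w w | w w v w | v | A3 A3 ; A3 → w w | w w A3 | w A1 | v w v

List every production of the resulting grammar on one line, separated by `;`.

A1 has alternatives sharing prefix 'w w': factor to A1 → w w A1' with A1' → ε | v w.
A3 has alternatives sharing prefix 'w': factor to A3 → w A3' with A3' → w | w A3 | A1.
A3' has alternatives sharing prefix 'w': factor to A3' → w A3'' with A3'' → ε | A3.

S → v | A3 A1 w; A1 → v | A3 A3 | w w A1'; A3 → v w v | w A3'; A1' → ε | v w; A3' → A1 | w A3''; A3'' → ε | A3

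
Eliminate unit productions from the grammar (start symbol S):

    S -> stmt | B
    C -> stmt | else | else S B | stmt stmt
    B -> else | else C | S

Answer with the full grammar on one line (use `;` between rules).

S -> else | else C | stmt; C -> stmt | else | else S B | stmt stmt; B -> else | else C | stmt

Unit pairs: B ⇒* {S}; S ⇒* {B}.
Replace each nonterminal's rules with the union of the non-unit rules of every nonterminal it unit-derives.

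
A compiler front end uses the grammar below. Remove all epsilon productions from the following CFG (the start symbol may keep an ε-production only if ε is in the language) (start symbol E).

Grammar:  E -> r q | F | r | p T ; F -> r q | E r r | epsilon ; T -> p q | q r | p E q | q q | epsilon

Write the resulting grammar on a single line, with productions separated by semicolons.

E -> r q | F | r | p T | p | epsilon; F -> r q | E r r | r r; T -> p q | q r | p E q | q q

Nullable nonterminals: {E, F, T}.
ε ∈ L(G) since E is nullable, so keep E → ε.
Add the nullable-subset variants: E → p T gives p T | p. F → E r r gives E r r | r r.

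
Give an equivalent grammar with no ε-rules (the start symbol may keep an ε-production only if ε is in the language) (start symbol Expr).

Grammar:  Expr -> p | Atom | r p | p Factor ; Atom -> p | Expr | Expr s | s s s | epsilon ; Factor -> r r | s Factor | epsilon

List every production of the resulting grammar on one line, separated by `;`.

Nullable set = {Atom, Expr, Factor}.
ε ∈ L(G) since Expr is nullable, so keep Expr → ε.
For each production, add variants omitting each subset of nullable occurrences: Atom → Expr s gives Expr s | s. Factor → s Factor gives s Factor | s.

Expr -> p | Atom | r p | p Factor | ε; Atom -> p | Expr | Expr s | s | s s s; Factor -> r r | s Factor | s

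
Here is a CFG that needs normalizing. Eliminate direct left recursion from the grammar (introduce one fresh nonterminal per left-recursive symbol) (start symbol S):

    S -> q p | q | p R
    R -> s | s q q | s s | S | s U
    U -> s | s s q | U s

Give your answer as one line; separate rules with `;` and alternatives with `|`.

S -> q p | q | p R; R -> s | s q q | s s | S | s U; U -> s U' | s s q U'; U' -> s U' | ε

Left recursion appears on U.
For U: α = {s}, β = {s, s s q}. Rewrite as U → β U' and U' → α U' | ε.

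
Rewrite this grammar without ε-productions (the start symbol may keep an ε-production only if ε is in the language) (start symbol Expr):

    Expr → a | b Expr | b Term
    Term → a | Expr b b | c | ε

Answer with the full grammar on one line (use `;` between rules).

Expr → a | b Expr | b Term | b; Term → a | Expr b b | c

Nullable nonterminals: {Term}.
ε ∉ L(G), so no ε-production is kept.
Add the nullable-subset variants: Expr → b Term gives b Term | b.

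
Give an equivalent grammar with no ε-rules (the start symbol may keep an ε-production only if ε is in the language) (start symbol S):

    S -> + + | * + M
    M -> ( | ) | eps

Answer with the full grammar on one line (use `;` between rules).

S -> + + | * + M | * +; M -> ( | )

The nullable symbols are {M}.
ε ∉ L(G), so no ε-production is kept.
Expand every rule over subsets of its nullable positions: S → * + M gives * + M | * +.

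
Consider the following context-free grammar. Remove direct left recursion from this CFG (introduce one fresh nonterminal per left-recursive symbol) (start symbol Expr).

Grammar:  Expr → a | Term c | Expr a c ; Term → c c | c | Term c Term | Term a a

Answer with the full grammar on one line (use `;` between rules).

Expr → a Expr1 | Term c Expr1; Term → c c Term1 | c Term1; Expr1 → a c Expr1 | eps; Term1 → c Term Term1 | a a Term1 | eps

Directly left-recursive nonterminals: Expr, Term.
For Expr: α = {a c}, β = {a, Term c}. Rewrite as Expr → β Expr1 and Expr1 → α Expr1 | ε.
For Term: α = {c Term, a a}, β = {c c, c}. Rewrite as Term → β Term1 and Term1 → α Term1 | ε.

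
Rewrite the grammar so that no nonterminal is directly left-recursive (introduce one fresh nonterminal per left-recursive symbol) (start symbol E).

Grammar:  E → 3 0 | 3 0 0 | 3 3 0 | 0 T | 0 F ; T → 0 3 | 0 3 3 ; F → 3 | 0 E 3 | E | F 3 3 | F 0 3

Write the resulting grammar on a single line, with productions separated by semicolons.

E → 3 0 | 3 0 0 | 3 3 0 | 0 T | 0 F; T → 0 3 | 0 3 3; F → 3 F' | 0 E 3 F' | E F'; F' → 3 3 F' | 0 3 F' | ε

Directly left-recursive nonterminal: F.
For F: α = {3 3, 0 3}, β = {3, 0 E 3, E}. Rewrite as F → β F' and F' → α F' | ε.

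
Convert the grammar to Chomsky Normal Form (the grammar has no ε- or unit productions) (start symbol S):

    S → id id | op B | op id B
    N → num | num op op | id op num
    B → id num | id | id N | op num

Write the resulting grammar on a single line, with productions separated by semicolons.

Introduce a nonterminal for each terminal appearing in a rule of length ≥ 2: X1 → id, X2 → op, X3 → num.
Binarize each right-hand side of length ≥ 3 by chaining fresh nonterminals (Y1, Y2, …): affected rules were S → X2 X1 B; N → X3 X2 X2; N → X1 X2 X3.

S → X1 X1 | X2 B | X2 Y1; N → num | X3 Y2 | X1 Y3; B → X1 X3 | id | X1 N | X2 X3; X1 → id; X2 → op; X3 → num; Y1 → X1 B; Y2 → X2 X2; Y3 → X2 X3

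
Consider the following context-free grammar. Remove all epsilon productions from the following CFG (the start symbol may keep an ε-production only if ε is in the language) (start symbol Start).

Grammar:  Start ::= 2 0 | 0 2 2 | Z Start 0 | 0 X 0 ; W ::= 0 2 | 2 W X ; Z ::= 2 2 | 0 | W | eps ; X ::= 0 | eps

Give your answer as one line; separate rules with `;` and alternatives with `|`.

Start ::= 2 0 | 0 2 2 | Z Start 0 | Start 0 | 0 X 0 | 0 0; W ::= 0 2 | 2 W X | 2 W; Z ::= 2 2 | 0 | W; X ::= 0

Nullable nonterminals: {X, Z}.
ε ∉ L(G), so no ε-production is kept.
Expand every rule over subsets of its nullable positions: Start → Z Start 0 gives Z Start 0 | Start 0. Start → 0 X 0 gives 0 X 0 | 0 0. W → 2 W X gives 2 W X | 2 W.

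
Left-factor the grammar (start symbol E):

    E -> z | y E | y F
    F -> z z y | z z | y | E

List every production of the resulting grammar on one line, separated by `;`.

E has alternatives sharing prefix 'y': factor to E → y E' with E' → E | F.
F has alternatives sharing prefix 'z z': factor to F → z z F' with F' → y | ε.

E -> z | y E'; F -> y | E | z z F'; E' -> E | F; F' -> y | ε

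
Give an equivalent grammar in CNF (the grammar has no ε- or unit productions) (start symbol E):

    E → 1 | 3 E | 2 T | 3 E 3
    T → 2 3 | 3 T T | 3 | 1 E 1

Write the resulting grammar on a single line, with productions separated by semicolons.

E → 1 | X1 E | X2 T | X1 Y1; T → X2 X1 | X1 Y2 | 3 | X3 Y3; X1 → 3; X2 → 2; X3 → 1; Y1 → E X1; Y2 → T T; Y3 → E X3

Introduce a nonterminal for each terminal appearing in a rule of length ≥ 2: X1 → 3, X2 → 2, X3 → 1.
Binarize each right-hand side of length ≥ 3 by chaining fresh nonterminals (Y1, Y2, …): affected rules were E → X1 E X1; T → X1 T T; T → X3 E X3.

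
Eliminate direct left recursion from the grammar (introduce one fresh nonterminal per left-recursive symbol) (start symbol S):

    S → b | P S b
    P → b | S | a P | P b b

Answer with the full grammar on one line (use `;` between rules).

P is directly left-recursive.
For P: α = {b b}, β = {b, S, a P}. Rewrite as P → β P' and P' → α P' | ε.

S → b | P S b; P → b P' | S P' | a P P'; P' → b b P' | ε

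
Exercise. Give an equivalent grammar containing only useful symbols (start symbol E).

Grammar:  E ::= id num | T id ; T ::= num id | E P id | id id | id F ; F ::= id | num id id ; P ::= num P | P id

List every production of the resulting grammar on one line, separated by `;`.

E ::= id num | T id; T ::= num id | id id | id F; F ::= id | num id id

Generating nonterminals: {E, F, T}.
Reachable from E after that: {E, F, T}.
Removed useless symbols: {P} and every production mentioning them.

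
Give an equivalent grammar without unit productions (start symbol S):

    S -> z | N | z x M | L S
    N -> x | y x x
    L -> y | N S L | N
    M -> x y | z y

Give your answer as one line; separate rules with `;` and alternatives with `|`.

S -> z | z x M | L S | x | y x x; N -> x | y x x; L -> y | N S L | x | y x x; M -> x y | z y

Unit pairs: L ⇒* {N}; S ⇒* {N}.
For each unit pair (A, B), copy every non-unit production of B to A, then drop all unit productions.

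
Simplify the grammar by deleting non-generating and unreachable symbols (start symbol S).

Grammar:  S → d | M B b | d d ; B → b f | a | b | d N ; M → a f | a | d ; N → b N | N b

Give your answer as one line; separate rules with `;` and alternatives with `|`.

S → d | M B b | d d; B → b f | a | b; M → a f | a | d

Generating nonterminals: {B, M, S}.
Reachable from S after that: {B, M, S}.
Removed useless symbols: {N} and every production mentioning them.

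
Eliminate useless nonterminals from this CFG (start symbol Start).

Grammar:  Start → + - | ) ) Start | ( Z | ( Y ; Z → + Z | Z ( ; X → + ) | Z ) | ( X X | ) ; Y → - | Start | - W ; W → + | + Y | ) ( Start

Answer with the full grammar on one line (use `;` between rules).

Start → + - | ) ) Start | ( Y; Y → - | Start | - W; W → + | + Y | ) ( Start

Generating nonterminals: {Start, W, X, Y}.
Reachable from Start after that: {Start, W, Y}.
Removed useless symbols: {X, Z} and every production mentioning them.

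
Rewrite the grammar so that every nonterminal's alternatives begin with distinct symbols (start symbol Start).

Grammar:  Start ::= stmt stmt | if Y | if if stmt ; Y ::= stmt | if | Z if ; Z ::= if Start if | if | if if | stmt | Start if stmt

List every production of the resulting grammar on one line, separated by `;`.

Start has alternatives sharing prefix 'if': factor to Start → if Start1 with Start1 → Y | if stmt.
Z has alternatives sharing prefix 'if': factor to Z → if Z1 with Z1 → Start if | ε | if.

Start ::= stmt stmt | if Start1; Y ::= stmt | if | Z if; Z ::= stmt | Start if stmt | if Z1; Start1 ::= Y | if stmt; Z1 ::= Start if | eps | if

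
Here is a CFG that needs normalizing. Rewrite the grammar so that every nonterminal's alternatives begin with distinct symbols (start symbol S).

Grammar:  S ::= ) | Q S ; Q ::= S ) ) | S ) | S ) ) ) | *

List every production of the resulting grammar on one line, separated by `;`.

S ::= ) | Q S; Q ::= * | S ) Q'; Q' ::= ε | ) Q''; Q'' ::= ε | )

Q has alternatives sharing prefix 'S )': factor to Q → S ) Q' with Q' → ) | ε | ) ).
Q' has alternatives sharing prefix ')': factor to Q' → ) Q'' with Q'' → ε | ).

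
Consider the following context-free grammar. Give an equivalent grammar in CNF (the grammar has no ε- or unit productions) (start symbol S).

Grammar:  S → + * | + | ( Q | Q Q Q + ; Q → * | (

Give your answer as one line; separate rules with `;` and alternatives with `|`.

Introduce a nonterminal for each terminal appearing in a rule of length ≥ 2: X1 → +, X2 → *, X3 → (.
Binarize each right-hand side of length ≥ 3 by chaining fresh nonterminals (Y1, Y2, …): affected rules were S → Q Q Q X1.

S → X1 X2 | + | X3 Q | Q Y1; Q → * | (; X1 → +; X2 → *; X3 → (; Y1 → Q Y2; Y2 → Q X1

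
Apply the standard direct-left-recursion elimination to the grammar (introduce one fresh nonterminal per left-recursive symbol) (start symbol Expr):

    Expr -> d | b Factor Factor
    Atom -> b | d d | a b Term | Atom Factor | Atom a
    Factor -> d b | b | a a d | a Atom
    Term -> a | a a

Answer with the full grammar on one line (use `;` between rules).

Expr -> d | b Factor Factor; Atom -> b Atom1 | d d Atom1 | a b Term Atom1; Factor -> d b | b | a a d | a Atom; Term -> a | a a; Atom1 -> Factor Atom1 | a Atom1 | ε

Directly left-recursive nonterminal: Atom.
For Atom: α = {Factor, a}, β = {b, d d, a b Term}. Rewrite as Atom → β Atom1 and Atom1 → α Atom1 | ε.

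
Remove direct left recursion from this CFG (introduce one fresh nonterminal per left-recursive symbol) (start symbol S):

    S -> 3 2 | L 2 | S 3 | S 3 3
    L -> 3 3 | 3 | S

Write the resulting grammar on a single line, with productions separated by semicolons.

S -> 3 2 S' | L 2 S'; L -> 3 3 | 3 | S; S' -> 3 S' | 3 3 S' | ε

Directly left-recursive nonterminal: S.
For S: α = {3, 3 3}, β = {3 2, L 2}. Rewrite as S → β S' and S' → α S' | ε.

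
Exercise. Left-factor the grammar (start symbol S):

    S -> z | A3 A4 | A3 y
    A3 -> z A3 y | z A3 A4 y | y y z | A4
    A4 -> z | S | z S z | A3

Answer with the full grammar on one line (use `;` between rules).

S -> z | A3 S'; A3 -> y y z | A4 | z A3 A3'; A4 -> S | A3 | z A4'; S' -> A4 | y; A3' -> y | A4 y; A4' -> ε | S z

S has alternatives sharing prefix 'A3': factor to S → A3 S' with S' → A4 | y.
A3 has alternatives sharing prefix 'z A3': factor to A3 → z A3 A3' with A3' → y | A4 y.
A4 has alternatives sharing prefix 'z': factor to A4 → z A4' with A4' → ε | S z.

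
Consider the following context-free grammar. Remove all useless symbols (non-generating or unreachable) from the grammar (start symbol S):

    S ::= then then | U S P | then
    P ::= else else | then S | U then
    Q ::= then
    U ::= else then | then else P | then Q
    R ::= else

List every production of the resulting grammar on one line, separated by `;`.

S ::= then then | U S P | then; P ::= else else | then S | U then; Q ::= then; U ::= else then | then else P | then Q

Generating nonterminals: {P, Q, R, S, U}.
Reachable from S after that: {P, Q, S, U}.
Removed useless symbols: {R} and every production mentioning them.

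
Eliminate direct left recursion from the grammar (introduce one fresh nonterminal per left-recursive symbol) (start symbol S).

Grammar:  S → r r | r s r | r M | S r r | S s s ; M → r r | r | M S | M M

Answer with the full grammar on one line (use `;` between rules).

S, M are directly left-recursive.
For S: α = {r r, s s}, β = {r r, r s r, r M}. Rewrite as S → β S' and S' → α S' | ε.
For M: α = {S, M}, β = {r r, r}. Rewrite as M → β M' and M' → α M' | ε.

S → r r S' | r s r S' | r M S'; M → r r M' | r M'; S' → r r S' | s s S' | ε; M' → S M' | M M' | ε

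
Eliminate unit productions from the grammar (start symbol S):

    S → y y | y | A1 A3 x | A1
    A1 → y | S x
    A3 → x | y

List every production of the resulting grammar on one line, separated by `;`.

Unit pairs: S ⇒* {A1}.
Replace each nonterminal's rules with the union of the non-unit rules of every nonterminal it unit-derives.

S → y | S x | y y | A1 A3 x; A1 → y | S x; A3 → x | y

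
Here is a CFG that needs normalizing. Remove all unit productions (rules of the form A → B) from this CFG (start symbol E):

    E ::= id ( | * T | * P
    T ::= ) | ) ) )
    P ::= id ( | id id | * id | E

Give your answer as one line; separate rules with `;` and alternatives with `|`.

Unit pairs: P ⇒* {E}.
For each unit pair (A, B), copy every non-unit production of B to A, then drop all unit productions.

E ::= id ( | * T | * P; T ::= ) | ) ) ); P ::= id ( | * T | * P | id id | * id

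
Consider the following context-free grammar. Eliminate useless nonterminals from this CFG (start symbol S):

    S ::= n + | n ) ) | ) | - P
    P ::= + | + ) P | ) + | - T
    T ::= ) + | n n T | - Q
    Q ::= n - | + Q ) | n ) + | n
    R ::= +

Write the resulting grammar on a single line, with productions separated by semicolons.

Generating nonterminals: {P, Q, R, S, T}.
Reachable from S after that: {P, Q, S, T}.
Removed useless symbols: {R} and every production mentioning them.

S ::= n + | n ) ) | ) | - P; P ::= + | + ) P | ) + | - T; T ::= ) + | n n T | - Q; Q ::= n - | + Q ) | n ) + | n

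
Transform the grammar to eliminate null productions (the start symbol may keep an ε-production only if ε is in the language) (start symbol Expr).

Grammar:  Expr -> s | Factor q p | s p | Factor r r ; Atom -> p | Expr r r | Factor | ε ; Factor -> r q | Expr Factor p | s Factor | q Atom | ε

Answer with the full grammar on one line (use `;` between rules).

Expr -> s | Factor q p | q p | s p | Factor r r | r r; Atom -> p | Expr r r | Factor; Factor -> r q | Expr Factor p | Expr p | s Factor | s | q Atom | q

Nullable set = {Atom, Factor}.
ε ∉ L(G), so no ε-production is kept.
Expand every rule over subsets of its nullable positions: Expr → Factor q p gives Factor q p | q p. Expr → Factor r r gives Factor r r | r r. Factor → Expr Factor p gives Expr Factor p | Expr p. Factor → s Factor gives s Factor | s.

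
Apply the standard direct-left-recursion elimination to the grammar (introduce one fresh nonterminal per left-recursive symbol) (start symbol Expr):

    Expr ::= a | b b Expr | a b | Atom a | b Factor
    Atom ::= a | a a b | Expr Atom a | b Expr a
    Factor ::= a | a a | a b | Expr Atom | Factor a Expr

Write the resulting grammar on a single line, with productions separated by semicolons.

Expr ::= a | b b Expr | a b | Atom a | b Factor; Atom ::= a | a a b | Expr Atom a | b Expr a; Factor ::= a Factor1 | a a Factor1 | a b Factor1 | Expr Atom Factor1; Factor1 ::= a Expr Factor1 | eps

Directly left-recursive nonterminal: Factor.
For Factor: α = {a Expr}, β = {a, a a, a b, Expr Atom}. Rewrite as Factor → β Factor1 and Factor1 → α Factor1 | ε.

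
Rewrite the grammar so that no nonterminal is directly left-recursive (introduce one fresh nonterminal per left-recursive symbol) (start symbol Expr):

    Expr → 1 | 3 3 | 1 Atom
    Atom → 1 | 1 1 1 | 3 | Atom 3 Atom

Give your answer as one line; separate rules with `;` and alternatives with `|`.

Expr → 1 | 3 3 | 1 Atom; Atom → 1 Atom1 | 1 1 1 Atom1 | 3 Atom1; Atom1 → 3 Atom Atom1 | epsilon

Directly left-recursive nonterminal: Atom.
For Atom: α = {3 Atom}, β = {1, 1 1 1, 3}. Rewrite as Atom → β Atom1 and Atom1 → α Atom1 | ε.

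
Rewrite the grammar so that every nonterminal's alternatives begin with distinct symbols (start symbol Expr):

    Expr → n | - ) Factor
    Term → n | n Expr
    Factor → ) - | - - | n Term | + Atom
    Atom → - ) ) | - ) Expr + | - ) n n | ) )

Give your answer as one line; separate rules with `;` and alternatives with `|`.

Expr → n | - ) Factor; Term → n Term1; Factor → ) - | - - | n Term | + Atom; Atom → ) ) | - ) Atom1; Term1 → ε | Expr; Atom1 → ) | Expr + | n n

Term has alternatives sharing prefix 'n': factor to Term → n Term1 with Term1 → ε | Expr.
Atom has alternatives sharing prefix '- )': factor to Atom → - ) Atom1 with Atom1 → ) | Expr + | n n.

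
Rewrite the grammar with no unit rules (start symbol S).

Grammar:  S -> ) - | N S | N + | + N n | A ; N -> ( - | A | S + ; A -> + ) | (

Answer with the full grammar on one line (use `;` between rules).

S -> ) - | N S | N + | + N n | + ) | (; N -> ( - | S + | + ) | (; A -> + ) | (

Unit pairs: N ⇒* {A}; S ⇒* {A}.
Replace each nonterminal's rules with the union of the non-unit rules of every nonterminal it unit-derives.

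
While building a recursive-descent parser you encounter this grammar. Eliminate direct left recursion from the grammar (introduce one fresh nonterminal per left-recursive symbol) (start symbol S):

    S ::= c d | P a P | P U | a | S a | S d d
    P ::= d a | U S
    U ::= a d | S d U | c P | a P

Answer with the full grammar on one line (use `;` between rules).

S ::= c d S' | P a P S' | P U S' | a S'; P ::= d a | U S; U ::= a d | S d U | c P | a P; S' ::= a S' | d d S' | ε

Left recursion appears on S.
For S: α = {a, d d}, β = {c d, P a P, P U, a}. Rewrite as S → β S' and S' → α S' | ε.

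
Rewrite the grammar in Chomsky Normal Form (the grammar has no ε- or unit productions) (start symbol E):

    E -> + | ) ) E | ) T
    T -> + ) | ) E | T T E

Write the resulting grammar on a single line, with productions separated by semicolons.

Introduce a nonterminal for each terminal appearing in a rule of length ≥ 2: X1 → ), X2 → +.
Binarize each right-hand side of length ≥ 3 by chaining fresh nonterminals (Y1, Y2, …): affected rules were E → X1 X1 E; T → T T E.

E -> + | X1 Y1 | X1 T; T -> X2 X1 | X1 E | T Y2; X1 -> ); X2 -> +; Y1 -> X1 E; Y2 -> T E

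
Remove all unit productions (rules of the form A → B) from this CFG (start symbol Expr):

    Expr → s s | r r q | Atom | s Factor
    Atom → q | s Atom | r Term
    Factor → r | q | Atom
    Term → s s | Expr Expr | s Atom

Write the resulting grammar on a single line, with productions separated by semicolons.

Expr → q | s Atom | r Term | s s | r r q | s Factor; Atom → q | s Atom | r Term; Factor → q | s Atom | r Term | r; Term → s s | Expr Expr | s Atom

Unit pairs: Expr ⇒* {Atom}; Factor ⇒* {Atom}.
Replace each nonterminal's rules with the union of the non-unit rules of every nonterminal it unit-derives.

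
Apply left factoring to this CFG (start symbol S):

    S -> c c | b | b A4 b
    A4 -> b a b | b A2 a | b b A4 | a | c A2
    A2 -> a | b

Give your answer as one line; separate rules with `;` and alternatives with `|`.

S -> c c | b S'; A4 -> a | c A2 | b A4'; A2 -> a | b; S' -> epsilon | A4 b; A4' -> a b | A2 a | b A4

S has alternatives sharing prefix 'b': factor to S → b S' with S' → ε | A4 b.
A4 has alternatives sharing prefix 'b': factor to A4 → b A4' with A4' → a b | A2 a | b A4.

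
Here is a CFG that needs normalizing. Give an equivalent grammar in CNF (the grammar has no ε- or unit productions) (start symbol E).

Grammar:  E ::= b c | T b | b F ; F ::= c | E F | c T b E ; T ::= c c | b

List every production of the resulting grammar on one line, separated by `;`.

Introduce a nonterminal for each terminal appearing in a rule of length ≥ 2: X1 → b, X2 → c.
Binarize each right-hand side of length ≥ 3 by chaining fresh nonterminals (Y1, Y2, …): affected rules were F → X2 T X1 E.

E ::= X1 X2 | T X1 | X1 F; F ::= c | E F | X2 Y1; T ::= X2 X2 | b; X1 ::= b; X2 ::= c; Y1 ::= T Y2; Y2 ::= X1 E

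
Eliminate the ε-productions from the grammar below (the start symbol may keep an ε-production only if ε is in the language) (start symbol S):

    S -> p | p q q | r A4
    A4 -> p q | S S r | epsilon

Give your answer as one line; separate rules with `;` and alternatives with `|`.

Nullable nonterminals: {A4}.
ε ∉ L(G), so no ε-production is kept.
For each production, add variants omitting each subset of nullable occurrences: S → r A4 gives r A4 | r.

S -> p | p q q | r A4 | r; A4 -> p q | S S r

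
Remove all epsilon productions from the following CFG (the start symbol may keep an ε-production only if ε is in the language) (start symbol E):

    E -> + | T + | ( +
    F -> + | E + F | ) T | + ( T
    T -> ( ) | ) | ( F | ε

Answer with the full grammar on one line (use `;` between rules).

Nullable nonterminals: {T}.
ε ∉ L(G), so no ε-production is kept.
For each production, add variants omitting each subset of nullable occurrences: F → ) T gives ) T | ). F → + ( T gives + ( T | + (.

E -> + | T + | ( +; F -> + | E + F | ) T | ) | + ( T | + (; T -> ( ) | ) | ( F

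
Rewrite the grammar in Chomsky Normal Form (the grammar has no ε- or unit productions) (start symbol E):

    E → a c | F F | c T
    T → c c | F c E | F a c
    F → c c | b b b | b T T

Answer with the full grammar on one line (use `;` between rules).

Introduce a nonterminal for each terminal appearing in a rule of length ≥ 2: X1 → a, X2 → c, X3 → b.
Binarize each right-hand side of length ≥ 3 by chaining fresh nonterminals (Y1, Y2, …): affected rules were T → F X2 E; T → F X1 X2; F → X3 X3 X3; F → X3 T T.

E → X1 X2 | F F | X2 T; T → X2 X2 | F Y1 | F Y2; F → X2 X2 | X3 Y3 | X3 Y4; X1 → a; X2 → c; X3 → b; Y1 → X2 E; Y2 → X1 X2; Y3 → X3 X3; Y4 → T T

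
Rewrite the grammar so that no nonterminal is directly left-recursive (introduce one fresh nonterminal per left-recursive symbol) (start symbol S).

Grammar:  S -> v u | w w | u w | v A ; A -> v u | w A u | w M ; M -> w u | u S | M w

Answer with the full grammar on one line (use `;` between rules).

S -> v u | w w | u w | v A; A -> v u | w A u | w M; M -> w u M' | u S M'; M' -> w M' | ε

Left recursion appears on M.
For M: α = {w}, β = {w u, u S}. Rewrite as M → β M' and M' → α M' | ε.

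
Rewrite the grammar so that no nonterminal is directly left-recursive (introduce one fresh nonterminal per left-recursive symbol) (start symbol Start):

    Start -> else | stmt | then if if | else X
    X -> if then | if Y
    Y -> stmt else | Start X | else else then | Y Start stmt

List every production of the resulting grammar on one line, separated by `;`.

Y is directly left-recursive.
For Y: α = {Start stmt}, β = {stmt else, Start X, else else then}. Rewrite as Y → β Y1 and Y1 → α Y1 | ε.

Start -> else | stmt | then if if | else X; X -> if then | if Y; Y -> stmt else Y1 | Start X Y1 | else else then Y1; Y1 -> Start stmt Y1 | ε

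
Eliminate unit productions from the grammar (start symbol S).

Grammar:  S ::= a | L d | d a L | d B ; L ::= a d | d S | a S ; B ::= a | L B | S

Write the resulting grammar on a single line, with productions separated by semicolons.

S ::= a | L d | d a L | d B; L ::= a d | d S | a S; B ::= a | L B | L d | d a L | d B

Unit pairs: B ⇒* {S}.
For every A with A ⇒* B via unit rules, add B's non-unit alternatives to A; then delete every rule of the form X → Y.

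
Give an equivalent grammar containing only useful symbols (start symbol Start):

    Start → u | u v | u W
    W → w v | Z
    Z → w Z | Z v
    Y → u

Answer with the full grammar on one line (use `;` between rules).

Start → u | u v | u W; W → w v

Generating nonterminals: {Start, W, Y}.
Reachable from Start after that: {Start, W}.
Removed useless symbols: {Y, Z} and every production mentioning them.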